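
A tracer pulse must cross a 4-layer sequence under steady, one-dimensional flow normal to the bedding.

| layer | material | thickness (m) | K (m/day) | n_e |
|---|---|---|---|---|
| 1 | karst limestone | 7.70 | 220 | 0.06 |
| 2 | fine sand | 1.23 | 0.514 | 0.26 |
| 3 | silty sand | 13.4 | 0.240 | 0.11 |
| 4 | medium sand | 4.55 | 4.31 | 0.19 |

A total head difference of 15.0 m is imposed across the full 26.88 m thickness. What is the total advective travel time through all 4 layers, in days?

With flow normal to the layers, continuity requires the same specific discharge q through every layer.
Σ(b_i/K_i) = 7.70/220 + 1.23/0.514 + 13.4/0.240 + 4.55/4.31 = 59.32 d.
q = Δh / Σ(b_i/K_i) = 15.0 / 59.32 = 0.2529 m/day.
In each layer the seepage velocity is v_i = q/n_i, so the layer transit time is t_i = b_i·n_i / q:
  layer 1 (karst limestone): t_1 = 7.70 × 0.06 / 0.2529 = 1.827 d
  layer 2 (fine sand): t_2 = 1.23 × 0.26 / 0.2529 = 1.265 d
  layer 3 (silty sand): t_3 = 13.4 × 0.11 / 0.2529 = 5.829 d
  layer 4 (medium sand): t_4 = 4.55 × 0.19 / 0.2529 = 3.419 d
Total t = Σ t_i = 12.34 days.

12.3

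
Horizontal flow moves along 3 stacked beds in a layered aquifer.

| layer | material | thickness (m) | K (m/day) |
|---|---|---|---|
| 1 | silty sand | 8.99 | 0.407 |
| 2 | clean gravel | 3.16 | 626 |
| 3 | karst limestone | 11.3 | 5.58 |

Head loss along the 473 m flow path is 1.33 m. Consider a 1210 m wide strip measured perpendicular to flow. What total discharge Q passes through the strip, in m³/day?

6960

Flow is parallel to layering, so each bed carries its own Darcy discharge and the transmissivities add.
Σ(K_i·b_i) = 0.407×8.99 + 626×3.16 + 5.58×11.3 = 2045 m²/day.
Hydraulic gradient i = Δh / L = 1.33 / 473 = 0.002812.
Q = Σ(K_i·b_i) · W · i = 2045 × 1210 × 0.002812 = 6957 m³/day.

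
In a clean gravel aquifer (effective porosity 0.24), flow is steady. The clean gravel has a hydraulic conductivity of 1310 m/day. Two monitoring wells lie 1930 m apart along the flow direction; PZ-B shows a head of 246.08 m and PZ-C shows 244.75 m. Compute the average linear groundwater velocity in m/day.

Hydraulic gradient i = (246.08 − 244.75) / 1930 = 1.33 / 1930 = 0.0006891.
Darcy flux q = K · i = 1310 × 0.0006891 = 0.9027 m/day.
Seepage velocity v = q / n_e = 0.9027 / 0.24 = 3.761 m/day.

3.76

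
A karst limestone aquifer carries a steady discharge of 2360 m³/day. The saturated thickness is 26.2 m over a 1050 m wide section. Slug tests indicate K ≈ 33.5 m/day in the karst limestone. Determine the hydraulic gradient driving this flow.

Cross-sectional area A = 1050 × 26.2 = 27510 m².
From Q = K·A·i, i = Q / (K·A) = 2360 / (33.50 × 27510) = 0.002561.

0.00256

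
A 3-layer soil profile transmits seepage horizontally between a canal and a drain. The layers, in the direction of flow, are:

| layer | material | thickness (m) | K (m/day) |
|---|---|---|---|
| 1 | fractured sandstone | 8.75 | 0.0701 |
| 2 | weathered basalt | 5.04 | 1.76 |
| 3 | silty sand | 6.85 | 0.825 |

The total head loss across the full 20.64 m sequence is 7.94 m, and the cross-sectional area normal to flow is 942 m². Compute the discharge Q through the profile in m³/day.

55.0

Flow is perpendicular to layering, so the layers act in series and the equivalent K is the thickness-weighted harmonic mean.
Total thickness L = 8.75 + 5.04 + 6.85 = 20.64 m.
Σ(b_i/K_i) = 8.75/0.0701 + 5.04/1.76 + 6.85/0.825 = 136.0 d.
K_eq = L / Σ(b_i/K_i) = 20.64 / 136.0 = 0.1518 m/day.
Q = K_eq · A · (Δh/L) = 0.1518 × 942 × (7.94/20.64) = 55.00 m³/day.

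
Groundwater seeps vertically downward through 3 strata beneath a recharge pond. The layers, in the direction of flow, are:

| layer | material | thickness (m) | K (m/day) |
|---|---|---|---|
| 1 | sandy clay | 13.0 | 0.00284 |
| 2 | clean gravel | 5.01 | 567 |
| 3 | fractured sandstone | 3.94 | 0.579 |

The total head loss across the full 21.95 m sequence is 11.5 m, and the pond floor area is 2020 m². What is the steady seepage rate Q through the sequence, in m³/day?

5.07

Flow is perpendicular to layering, so the layers act in series and the equivalent K is the thickness-weighted harmonic mean.
Total thickness L = 13.0 + 5.01 + 3.94 = 21.95 m.
Σ(b_i/K_i) = 13.0/0.00284 + 5.01/567 + 3.94/0.579 = 4584 d.
K_eq = L / Σ(b_i/K_i) = 21.95 / 4584 = 0.004788 m/day.
Q = K_eq · A · (Δh/L) = 0.004788 × 2020 × (11.5/21.95) = 5.067 m³/day.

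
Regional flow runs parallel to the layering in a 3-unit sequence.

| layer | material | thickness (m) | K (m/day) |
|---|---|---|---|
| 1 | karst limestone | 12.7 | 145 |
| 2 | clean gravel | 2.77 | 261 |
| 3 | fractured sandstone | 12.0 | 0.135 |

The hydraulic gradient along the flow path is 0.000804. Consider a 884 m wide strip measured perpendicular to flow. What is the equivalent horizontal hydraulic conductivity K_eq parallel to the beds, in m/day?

93.4

Flow is parallel to layering, so each bed carries its own Darcy discharge and the transmissivities add.
Σ(K_i·b_i) = 145×12.7 + 261×2.77 + 0.135×12.0 = 2566 m²/day.
Total thickness b = 27.47 m, so K_eq = Σ(K_i·b_i)/b = 93.41 m/day.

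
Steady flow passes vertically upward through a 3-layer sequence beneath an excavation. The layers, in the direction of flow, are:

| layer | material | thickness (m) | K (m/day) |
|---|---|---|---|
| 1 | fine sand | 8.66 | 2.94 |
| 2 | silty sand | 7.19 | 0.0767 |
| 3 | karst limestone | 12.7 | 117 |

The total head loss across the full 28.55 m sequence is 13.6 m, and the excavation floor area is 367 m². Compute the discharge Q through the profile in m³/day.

Flow is perpendicular to layering, so the layers act in series and the equivalent K is the thickness-weighted harmonic mean.
Total thickness L = 8.66 + 7.19 + 12.7 = 28.55 m.
Σ(b_i/K_i) = 8.66/2.94 + 7.19/0.0767 + 12.7/117 = 96.80 d.
K_eq = L / Σ(b_i/K_i) = 28.55 / 96.80 = 0.2950 m/day.
Q = K_eq · A · (Δh/L) = 0.2950 × 367 × (13.6/28.55) = 51.56 m³/day.

51.6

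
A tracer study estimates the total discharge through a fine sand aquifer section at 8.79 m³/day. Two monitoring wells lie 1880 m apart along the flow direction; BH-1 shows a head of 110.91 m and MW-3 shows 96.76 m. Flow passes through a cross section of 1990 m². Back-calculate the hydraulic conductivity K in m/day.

0.587

Hydraulic gradient i = (110.91 − 96.76) / 1880 = 14.15 / 1880 = 0.007527.
From Q = K·A·i, K = Q / (A·i) = 8.79 / (1990 × 0.007527) = 0.5869 m/day.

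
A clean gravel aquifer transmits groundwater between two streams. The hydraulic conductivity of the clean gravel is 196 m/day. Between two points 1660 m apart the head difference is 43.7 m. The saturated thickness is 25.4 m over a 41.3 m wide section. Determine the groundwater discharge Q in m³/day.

Cross-sectional area A = 41.3 × 25.4 = 1049 m².
Hydraulic gradient i = Δh / L = 43.7 / 1660 = 0.02633.
Darcy's law: Q = K · A · i = 196.0 × 1049 × 0.02633 = 5413 m³/day.

5410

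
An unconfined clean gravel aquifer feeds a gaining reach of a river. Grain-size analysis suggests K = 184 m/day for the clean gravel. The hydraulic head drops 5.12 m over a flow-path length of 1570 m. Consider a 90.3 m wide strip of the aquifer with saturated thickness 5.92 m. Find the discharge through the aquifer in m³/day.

Cross-sectional area A = 90.3 × 5.92 = 534.6 m².
Hydraulic gradient i = Δh / L = 5.12 / 1570 = 0.003261.
Darcy's law: Q = K · A · i = 184.0 × 534.6 × 0.003261 = 320.8 m³/day.

321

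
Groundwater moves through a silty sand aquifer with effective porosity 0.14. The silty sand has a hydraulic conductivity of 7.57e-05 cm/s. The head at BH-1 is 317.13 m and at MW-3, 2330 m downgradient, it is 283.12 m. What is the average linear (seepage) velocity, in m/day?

0.00682

Convert K: 7.57e-05 cm/s × 864 = 0.06540 m/day.
Hydraulic gradient i = (317.13 − 283.12) / 2330 = 34.01 / 2330 = 0.01460.
Darcy flux q = K · i = 0.06540 × 0.01460 = 0.0009547 m/day.
Seepage velocity v = q / n_e = 0.0009547 / 0.14 = 0.006819 m/day.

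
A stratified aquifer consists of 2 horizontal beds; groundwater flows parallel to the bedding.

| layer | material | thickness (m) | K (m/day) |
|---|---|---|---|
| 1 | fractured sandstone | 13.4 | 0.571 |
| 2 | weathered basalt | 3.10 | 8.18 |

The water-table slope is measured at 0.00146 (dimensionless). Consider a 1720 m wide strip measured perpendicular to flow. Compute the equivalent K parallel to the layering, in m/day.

2.00

Flow is parallel to layering, so each bed carries its own Darcy discharge and the transmissivities add.
Σ(K_i·b_i) = 0.571×13.4 + 8.18×3.10 = 33.01 m²/day.
Total thickness b = 16.50 m, so K_eq = Σ(K_i·b_i)/b = 2.001 m/day.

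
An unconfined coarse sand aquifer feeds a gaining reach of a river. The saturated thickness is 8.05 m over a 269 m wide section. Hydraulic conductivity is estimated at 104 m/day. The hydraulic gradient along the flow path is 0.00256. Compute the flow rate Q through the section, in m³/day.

577

Cross-sectional area A = 269 × 8.05 = 2165 m².
Hydraulic gradient i = 0.00256.
Darcy's law: Q = K · A · i = 104.0 × 2165 × 0.002560 = 576.5 m³/day.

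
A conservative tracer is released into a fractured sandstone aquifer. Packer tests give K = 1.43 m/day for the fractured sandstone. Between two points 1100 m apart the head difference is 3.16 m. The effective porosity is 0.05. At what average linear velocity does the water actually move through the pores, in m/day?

0.0822

Hydraulic gradient i = Δh / L = 3.16 / 1100 = 0.002873.
Darcy flux q = K · i = 1.430 × 0.002873 = 0.004108 m/day.
Seepage velocity v = q / n_e = 0.004108 / 0.05 = 0.08216 m/day.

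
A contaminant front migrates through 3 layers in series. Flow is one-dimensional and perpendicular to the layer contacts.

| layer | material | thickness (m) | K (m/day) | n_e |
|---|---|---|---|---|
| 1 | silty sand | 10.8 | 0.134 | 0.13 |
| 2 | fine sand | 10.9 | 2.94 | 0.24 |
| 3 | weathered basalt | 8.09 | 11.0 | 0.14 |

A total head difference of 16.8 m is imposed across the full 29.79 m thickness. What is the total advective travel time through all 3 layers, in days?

With flow normal to the layers, continuity requires the same specific discharge q through every layer.
Σ(b_i/K_i) = 10.8/0.134 + 10.9/2.94 + 8.09/11.0 = 85.04 d.
q = Δh / Σ(b_i/K_i) = 16.8 / 85.04 = 0.1976 m/day.
In each layer the seepage velocity is v_i = q/n_i, so the layer transit time is t_i = b_i·n_i / q:
  layer 1 (silty sand): t_1 = 10.8 × 0.13 / 0.1976 = 7.107 d
  layer 2 (fine sand): t_2 = 10.9 × 0.24 / 0.1976 = 13.24 d
  layer 3 (weathered basalt): t_3 = 8.09 × 0.14 / 0.1976 = 5.733 d
Total t = Σ t_i = 26.08 days.

26.1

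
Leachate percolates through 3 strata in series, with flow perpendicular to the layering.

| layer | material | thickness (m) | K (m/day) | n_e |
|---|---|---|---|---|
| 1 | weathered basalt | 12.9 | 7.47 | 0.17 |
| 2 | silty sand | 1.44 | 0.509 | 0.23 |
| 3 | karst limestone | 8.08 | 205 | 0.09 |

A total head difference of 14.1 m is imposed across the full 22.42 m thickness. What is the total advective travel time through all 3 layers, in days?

With flow normal to the layers, continuity requires the same specific discharge q through every layer.
Σ(b_i/K_i) = 12.9/7.47 + 1.44/0.509 + 8.08/205 = 4.595 d.
q = Δh / Σ(b_i/K_i) = 14.1 / 4.595 = 3.068 m/day.
In each layer the seepage velocity is v_i = q/n_i, so the layer transit time is t_i = b_i·n_i / q:
  layer 1 (weathered basalt): t_1 = 12.9 × 0.17 / 3.068 = 0.7147 d
  layer 2 (silty sand): t_2 = 1.44 × 0.23 / 3.068 = 0.1079 d
  layer 3 (karst limestone): t_3 = 8.08 × 0.09 / 3.068 = 0.2370 d
Total t = Σ t_i = 1.060 days.

1.06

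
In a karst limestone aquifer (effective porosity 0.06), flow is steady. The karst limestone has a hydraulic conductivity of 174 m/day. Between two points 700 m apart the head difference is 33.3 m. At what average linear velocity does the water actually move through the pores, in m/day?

Hydraulic gradient i = Δh / L = 33.3 / 700 = 0.04757.
Darcy flux q = K · i = 174.0 × 0.04757 = 8.277 m/day.
Seepage velocity v = q / n_e = 8.277 / 0.06 = 138.0 m/day.

138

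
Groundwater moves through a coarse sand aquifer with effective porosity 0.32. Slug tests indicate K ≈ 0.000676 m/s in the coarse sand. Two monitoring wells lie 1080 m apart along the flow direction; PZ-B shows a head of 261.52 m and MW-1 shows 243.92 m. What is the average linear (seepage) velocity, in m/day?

2.97

Convert K: 0.000676 m/s × 86400 = 58.41 m/day.
Hydraulic gradient i = (261.52 − 243.92) / 1080 = 17.6 / 1080 = 0.01630.
Darcy flux q = K · i = 58.41 × 0.01630 = 0.9518 m/day.
Seepage velocity v = q / n_e = 0.9518 / 0.32 = 2.974 m/day.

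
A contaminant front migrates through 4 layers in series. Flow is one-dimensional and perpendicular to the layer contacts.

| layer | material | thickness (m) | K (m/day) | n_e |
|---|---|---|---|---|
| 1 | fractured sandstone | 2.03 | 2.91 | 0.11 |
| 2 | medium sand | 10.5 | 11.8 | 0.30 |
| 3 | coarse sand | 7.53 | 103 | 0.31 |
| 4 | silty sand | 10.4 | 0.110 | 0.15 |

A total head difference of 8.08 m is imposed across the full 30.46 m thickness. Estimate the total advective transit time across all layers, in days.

86.5

With flow normal to the layers, continuity requires the same specific discharge q through every layer.
Σ(b_i/K_i) = 2.03/2.91 + 10.5/11.8 + 7.53/103 + 10.4/0.110 = 96.21 d.
q = Δh / Σ(b_i/K_i) = 8.08 / 96.21 = 0.08399 m/day.
In each layer the seepage velocity is v_i = q/n_i, so the layer transit time is t_i = b_i·n_i / q:
  layer 1 (fractured sandstone): t_1 = 2.03 × 0.11 / 0.08399 = 2.659 d
  layer 2 (medium sand): t_2 = 10.5 × 0.30 / 0.08399 = 37.51 d
  layer 3 (coarse sand): t_3 = 7.53 × 0.31 / 0.08399 = 27.79 d
  layer 4 (silty sand): t_4 = 10.4 × 0.15 / 0.08399 = 18.57 d
Total t = Σ t_i = 86.53 days.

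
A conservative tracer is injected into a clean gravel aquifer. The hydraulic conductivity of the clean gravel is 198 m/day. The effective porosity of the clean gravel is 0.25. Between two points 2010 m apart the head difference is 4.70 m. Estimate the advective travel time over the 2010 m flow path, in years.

Hydraulic gradient i = Δh / L = 4.70 / 2010 = 0.002338.
Darcy flux q = K · i = 198.0 × 0.002338 = 0.4630 m/day.
Seepage velocity v = q / n_e = 0.4630 / 0.25 = 1.852 m/day.
Travel time t = L / v = 2010 / 1.852 = 1085 days = 2.972 years.

2.97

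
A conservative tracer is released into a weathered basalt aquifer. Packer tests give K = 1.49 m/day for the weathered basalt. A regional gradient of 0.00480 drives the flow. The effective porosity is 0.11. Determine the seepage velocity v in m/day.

0.0650

Hydraulic gradient i = 0.00480.
Darcy flux q = K · i = 1.490 × 0.004800 = 0.007152 m/day.
Seepage velocity v = q / n_e = 0.007152 / 0.11 = 0.06502 m/day.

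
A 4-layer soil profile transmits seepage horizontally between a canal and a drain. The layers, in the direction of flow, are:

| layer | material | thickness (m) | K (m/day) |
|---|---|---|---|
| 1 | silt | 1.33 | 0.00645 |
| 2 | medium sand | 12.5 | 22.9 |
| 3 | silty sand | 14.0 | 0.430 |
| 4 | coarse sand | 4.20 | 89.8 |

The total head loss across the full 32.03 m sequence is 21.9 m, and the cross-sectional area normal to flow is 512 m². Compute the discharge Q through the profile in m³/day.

Flow is perpendicular to layering, so the layers act in series and the equivalent K is the thickness-weighted harmonic mean.
Total thickness L = 1.33 + 12.5 + 14.0 + 4.20 = 32.03 m.
Σ(b_i/K_i) = 1.33/0.00645 + 12.5/22.9 + 14.0/0.430 + 4.20/89.8 = 239.4 d.
K_eq = L / Σ(b_i/K_i) = 32.03 / 239.4 = 0.1338 m/day.
Q = K_eq · A · (Δh/L) = 0.1338 × 512 × (21.9/32.03) = 46.85 m³/day.

46.8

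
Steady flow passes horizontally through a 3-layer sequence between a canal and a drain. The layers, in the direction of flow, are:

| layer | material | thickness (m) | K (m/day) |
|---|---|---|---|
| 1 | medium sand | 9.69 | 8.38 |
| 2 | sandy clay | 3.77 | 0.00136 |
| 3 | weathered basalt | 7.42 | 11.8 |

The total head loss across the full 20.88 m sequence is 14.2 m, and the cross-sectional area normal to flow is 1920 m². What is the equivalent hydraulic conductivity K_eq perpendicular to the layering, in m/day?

0.00753

Flow is perpendicular to layering, so the layers act in series and the equivalent K is the thickness-weighted harmonic mean.
Total thickness L = 9.69 + 3.77 + 7.42 = 20.88 m.
Σ(b_i/K_i) = 9.69/8.38 + 3.77/0.00136 + 7.42/11.8 = 2774 d.
K_eq = L / Σ(b_i/K_i) = 20.88 / 2774 = 0.007527 m/day.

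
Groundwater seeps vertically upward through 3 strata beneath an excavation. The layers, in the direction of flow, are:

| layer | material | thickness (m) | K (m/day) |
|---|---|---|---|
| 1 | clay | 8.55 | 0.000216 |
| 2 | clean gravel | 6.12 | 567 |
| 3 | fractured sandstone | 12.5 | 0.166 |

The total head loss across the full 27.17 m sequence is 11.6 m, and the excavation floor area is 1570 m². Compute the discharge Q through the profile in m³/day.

Flow is perpendicular to layering, so the layers act in series and the equivalent K is the thickness-weighted harmonic mean.
Total thickness L = 8.55 + 6.12 + 12.5 = 27.17 m.
Σ(b_i/K_i) = 8.55/0.000216 + 6.12/567 + 12.5/0.166 = 39659 d.
K_eq = L / Σ(b_i/K_i) = 27.17 / 39659 = 0.0006851 m/day.
Q = K_eq · A · (Δh/L) = 0.0006851 × 1570 × (11.6/27.17) = 0.4592 m³/day.

0.459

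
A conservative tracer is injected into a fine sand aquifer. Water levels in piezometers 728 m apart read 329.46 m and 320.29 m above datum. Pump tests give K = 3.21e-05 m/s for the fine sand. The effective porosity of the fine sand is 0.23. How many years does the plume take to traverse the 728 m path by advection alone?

13.1

Convert K: 3.21e-05 m/s × 86400 = 2.773 m/day.
Hydraulic gradient i = (329.46 − 320.29) / 728 = 9.17 / 728 = 0.01260.
Darcy flux q = K · i = 2.773 × 0.01260 = 0.03493 m/day.
Seepage velocity v = q / n_e = 0.03493 / 0.23 = 0.1519 m/day.
Travel time t = L / v = 728 / 0.1519 = 4793 days = 13.12 years.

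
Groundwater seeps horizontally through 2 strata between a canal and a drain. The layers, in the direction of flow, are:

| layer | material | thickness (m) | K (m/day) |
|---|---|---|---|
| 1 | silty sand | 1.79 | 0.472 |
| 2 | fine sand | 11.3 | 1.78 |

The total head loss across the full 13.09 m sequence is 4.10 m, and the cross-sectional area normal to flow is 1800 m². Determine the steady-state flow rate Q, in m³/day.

728

Flow is perpendicular to layering, so the layers act in series and the equivalent K is the thickness-weighted harmonic mean.
Total thickness L = 1.79 + 11.3 = 13.09 m.
Σ(b_i/K_i) = 1.79/0.472 + 11.3/1.78 = 10.14 d.
K_eq = L / Σ(b_i/K_i) = 13.09 / 10.14 = 1.291 m/day.
Q = K_eq · A · (Δh/L) = 1.291 × 1800 × (4.10/13.09) = 727.8 m³/day.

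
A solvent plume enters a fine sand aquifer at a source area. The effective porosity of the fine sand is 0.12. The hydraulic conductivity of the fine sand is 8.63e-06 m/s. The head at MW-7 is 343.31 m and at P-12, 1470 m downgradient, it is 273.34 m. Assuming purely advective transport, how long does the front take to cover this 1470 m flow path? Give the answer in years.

13.6

Convert K: 8.63e-06 m/s × 86400 = 0.7456 m/day.
Hydraulic gradient i = (343.31 − 273.34) / 1470 = 69.97 / 1470 = 0.04760.
Darcy flux q = K · i = 0.7456 × 0.04760 = 0.03549 m/day.
Seepage velocity v = q / n_e = 0.03549 / 0.12 = 0.2958 m/day.
Travel time t = L / v = 1470 / 0.2958 = 4970 days = 13.61 years.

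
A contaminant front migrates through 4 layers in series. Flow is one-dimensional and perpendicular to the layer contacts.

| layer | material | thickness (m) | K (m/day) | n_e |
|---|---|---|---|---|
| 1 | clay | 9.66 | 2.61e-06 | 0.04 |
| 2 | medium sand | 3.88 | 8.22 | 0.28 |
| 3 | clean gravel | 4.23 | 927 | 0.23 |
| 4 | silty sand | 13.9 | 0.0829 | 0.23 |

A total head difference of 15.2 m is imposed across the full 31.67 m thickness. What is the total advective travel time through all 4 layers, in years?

With flow normal to the layers, continuity requires the same specific discharge q through every layer.
Σ(b_i/K_i) = 9.66/2.61e-06 + 3.88/8.22 + 4.23/927 + 13.9/0.0829 = 3.701e+06 d.
q = Δh / Σ(b_i/K_i) = 15.2 / 3.701e+06 = 4.107e-06 m/day.
In each layer the seepage velocity is v_i = q/n_i, so the layer transit time is t_i = b_i·n_i / q:
  layer 1 (clay): t_1 = 9.66 × 0.04 / 4.107e-06 = 94091 d
  layer 2 (medium sand): t_2 = 3.88 × 0.28 / 4.107e-06 = 2.645e+05 d
  layer 3 (clean gravel): t_3 = 4.23 × 0.23 / 4.107e-06 = 2.369e+05 d
  layer 4 (silty sand): t_4 = 13.9 × 0.23 / 4.107e-06 = 7.785e+05 d
Total t = Σ t_i = 1.374e+06 days = 3762 years.

3760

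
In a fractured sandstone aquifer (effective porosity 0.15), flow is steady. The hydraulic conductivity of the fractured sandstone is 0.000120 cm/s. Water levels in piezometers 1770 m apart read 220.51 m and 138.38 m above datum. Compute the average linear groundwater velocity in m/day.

Convert K: 0.000120 cm/s × 864 = 0.1037 m/day.
Hydraulic gradient i = (220.51 − 138.38) / 1770 = 82.13 / 1770 = 0.04640.
Darcy flux q = K · i = 0.1037 × 0.04640 = 0.004811 m/day.
Seepage velocity v = q / n_e = 0.004811 / 0.15 = 0.03207 m/day.

0.0321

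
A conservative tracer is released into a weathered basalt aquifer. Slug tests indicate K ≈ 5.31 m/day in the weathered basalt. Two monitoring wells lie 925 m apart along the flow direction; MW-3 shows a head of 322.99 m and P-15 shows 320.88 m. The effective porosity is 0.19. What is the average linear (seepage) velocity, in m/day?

0.0638

Hydraulic gradient i = (322.99 − 320.88) / 925 = 2.11 / 925 = 0.002281.
Darcy flux q = K · i = 5.310 × 0.002281 = 0.01211 m/day.
Seepage velocity v = q / n_e = 0.01211 / 0.19 = 0.06375 m/day.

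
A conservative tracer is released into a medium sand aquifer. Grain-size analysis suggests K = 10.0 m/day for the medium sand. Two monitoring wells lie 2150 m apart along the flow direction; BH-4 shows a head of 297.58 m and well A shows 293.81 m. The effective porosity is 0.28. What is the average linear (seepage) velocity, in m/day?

Hydraulic gradient i = (297.58 − 293.81) / 2150 = 3.77 / 2150 = 0.001753.
Darcy flux q = K · i = 10.00 × 0.001753 = 0.01753 m/day.
Seepage velocity v = q / n_e = 0.01753 / 0.28 = 0.06262 m/day.

0.0626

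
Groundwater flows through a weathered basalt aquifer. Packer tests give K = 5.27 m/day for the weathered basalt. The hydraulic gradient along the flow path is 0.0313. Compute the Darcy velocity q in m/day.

Hydraulic gradient i = 0.0313.
Specific discharge q = K · i = 5.270 × 0.03130 = 0.1650 m/day.

0.165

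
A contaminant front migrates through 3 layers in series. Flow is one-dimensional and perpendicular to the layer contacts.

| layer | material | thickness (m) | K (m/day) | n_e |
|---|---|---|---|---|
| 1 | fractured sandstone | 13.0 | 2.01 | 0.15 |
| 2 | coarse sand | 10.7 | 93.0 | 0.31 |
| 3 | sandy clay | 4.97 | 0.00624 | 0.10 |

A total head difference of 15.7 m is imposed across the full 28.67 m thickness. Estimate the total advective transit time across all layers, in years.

0.807

With flow normal to the layers, continuity requires the same specific discharge q through every layer.
Σ(b_i/K_i) = 13.0/2.01 + 10.7/93.0 + 4.97/0.00624 = 803.1 d.
q = Δh / Σ(b_i/K_i) = 15.7 / 803.1 = 0.01955 m/day.
In each layer the seepage velocity is v_i = q/n_i, so the layer transit time is t_i = b_i·n_i / q:
  layer 1 (fractured sandstone): t_1 = 13.0 × 0.15 / 0.01955 = 99.74 d
  layer 2 (coarse sand): t_2 = 10.7 × 0.31 / 0.01955 = 169.7 d
  layer 3 (sandy clay): t_3 = 4.97 × 0.10 / 0.01955 = 25.42 d
Total t = Σ t_i = 294.8 days = 0.8072 years.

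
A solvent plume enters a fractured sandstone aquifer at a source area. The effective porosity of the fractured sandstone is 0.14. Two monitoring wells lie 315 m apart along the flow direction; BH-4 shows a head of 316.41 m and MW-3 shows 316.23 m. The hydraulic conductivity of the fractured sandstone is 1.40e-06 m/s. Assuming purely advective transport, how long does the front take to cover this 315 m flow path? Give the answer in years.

1750

Convert K: 1.40e-06 m/s × 86400 = 0.1210 m/day.
Hydraulic gradient i = (316.41 − 316.23) / 315 = 0.18 / 315 = 0.0005714.
Darcy flux q = K · i = 0.1210 × 0.0005714 = 6.912e-05 m/day.
Seepage velocity v = q / n_e = 6.912e-05 / 0.14 = 0.0004937 m/day.
Travel time t = L / v = 315 / 0.0004937 = 6.380e+05 days = 1747 years.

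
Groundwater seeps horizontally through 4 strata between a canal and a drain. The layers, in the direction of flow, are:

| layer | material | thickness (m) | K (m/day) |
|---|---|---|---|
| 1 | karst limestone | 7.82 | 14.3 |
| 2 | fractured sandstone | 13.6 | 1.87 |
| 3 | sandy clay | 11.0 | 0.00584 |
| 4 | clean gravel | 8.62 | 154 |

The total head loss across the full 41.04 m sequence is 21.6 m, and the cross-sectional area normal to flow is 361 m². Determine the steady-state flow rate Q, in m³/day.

4.12

Flow is perpendicular to layering, so the layers act in series and the equivalent K is the thickness-weighted harmonic mean.
Total thickness L = 7.82 + 13.6 + 11.0 + 8.62 = 41.04 m.
Σ(b_i/K_i) = 7.82/14.3 + 13.6/1.87 + 11.0/0.00584 + 8.62/154 = 1891 d.
K_eq = L / Σ(b_i/K_i) = 41.04 / 1891 = 0.02170 m/day.
Q = K_eq · A · (Δh/L) = 0.02170 × 361 × (21.6/41.04) = 4.123 m³/day.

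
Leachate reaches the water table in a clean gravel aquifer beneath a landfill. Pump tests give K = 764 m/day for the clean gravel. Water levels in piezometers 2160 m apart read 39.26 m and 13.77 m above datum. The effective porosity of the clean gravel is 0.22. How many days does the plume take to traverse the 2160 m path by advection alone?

Hydraulic gradient i = (39.26 − 13.77) / 2160 = 25.49 / 2160 = 0.01180.
Darcy flux q = K · i = 764.0 × 0.01180 = 9.016 m/day.
Seepage velocity v = q / n_e = 9.016 / 0.22 = 40.98 m/day.
Travel time t = L / v = 2160 / 40.98 = 52.71 days.

52.7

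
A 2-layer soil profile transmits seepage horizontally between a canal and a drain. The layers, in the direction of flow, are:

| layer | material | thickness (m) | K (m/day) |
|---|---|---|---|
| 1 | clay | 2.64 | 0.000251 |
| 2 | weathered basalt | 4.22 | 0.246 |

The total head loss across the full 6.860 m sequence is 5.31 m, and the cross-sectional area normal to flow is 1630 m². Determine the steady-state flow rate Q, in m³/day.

0.822

Flow is perpendicular to layering, so the layers act in series and the equivalent K is the thickness-weighted harmonic mean.
Total thickness L = 2.64 + 4.22 = 6.860 m.
Σ(b_i/K_i) = 2.64/0.000251 + 4.22/0.246 = 10535 d.
K_eq = L / Σ(b_i/K_i) = 6.860 / 10535 = 0.0006512 m/day.
Q = K_eq · A · (Δh/L) = 0.0006512 × 1630 × (5.31/6.860) = 0.8216 m³/day.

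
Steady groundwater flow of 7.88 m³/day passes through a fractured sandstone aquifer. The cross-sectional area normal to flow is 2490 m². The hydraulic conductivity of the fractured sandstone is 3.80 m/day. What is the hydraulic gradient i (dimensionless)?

0.000833

From Q = K·A·i, i = Q / (K·A) = 7.88 / (3.800 × 2490) = 0.0008328.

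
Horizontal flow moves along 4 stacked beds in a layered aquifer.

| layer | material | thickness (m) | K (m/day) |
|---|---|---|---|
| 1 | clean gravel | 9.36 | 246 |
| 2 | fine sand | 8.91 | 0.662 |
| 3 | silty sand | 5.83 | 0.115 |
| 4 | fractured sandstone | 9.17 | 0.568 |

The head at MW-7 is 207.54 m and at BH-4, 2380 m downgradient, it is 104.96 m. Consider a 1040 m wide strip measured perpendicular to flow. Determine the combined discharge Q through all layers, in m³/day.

104000

Flow is parallel to layering, so each bed carries its own Darcy discharge and the transmissivities add.
Σ(K_i·b_i) = 246×9.36 + 0.662×8.91 + 0.115×5.83 + 0.568×9.17 = 2314 m²/day.
Hydraulic gradient i = (207.54 − 104.96) / 2380 = 102.58 / 2380 = 0.04310.
Q = Σ(K_i·b_i) · W · i = 2314 × 1040 × 0.04310 = 1.037e+05 m³/day.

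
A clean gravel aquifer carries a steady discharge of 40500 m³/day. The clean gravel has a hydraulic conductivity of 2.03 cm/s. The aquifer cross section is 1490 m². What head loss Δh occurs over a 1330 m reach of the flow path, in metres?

Convert K: 2.03 cm/s × 864 = 1754 m/day.
From Q = K·A·i, i = Q / (K·A) = 40500 / (1754 × 1490) = 0.01550.
Head loss Δh = i · L = 0.01550 × 1330 = 20.61 m.

20.6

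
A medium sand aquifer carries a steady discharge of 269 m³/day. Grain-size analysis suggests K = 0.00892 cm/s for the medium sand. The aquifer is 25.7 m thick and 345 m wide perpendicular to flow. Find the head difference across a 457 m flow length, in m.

1.80

Convert K: 0.00892 cm/s × 864 = 7.707 m/day.
Cross-sectional area A = 345 × 25.7 = 8866 m².
From Q = K·A·i, i = Q / (K·A) = 269 / (7.707 × 8866) = 0.003937.
Head loss Δh = i · L = 0.003937 × 457 = 1.799 m.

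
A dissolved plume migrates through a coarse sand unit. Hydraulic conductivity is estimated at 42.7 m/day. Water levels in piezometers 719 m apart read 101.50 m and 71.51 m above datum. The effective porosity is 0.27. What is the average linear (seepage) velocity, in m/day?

Hydraulic gradient i = (101.50 − 71.51) / 719 = 29.99 / 719 = 0.04171.
Darcy flux q = K · i = 42.70 × 0.04171 = 1.781 m/day.
Seepage velocity v = q / n_e = 1.781 / 0.27 = 6.596 m/day.

6.60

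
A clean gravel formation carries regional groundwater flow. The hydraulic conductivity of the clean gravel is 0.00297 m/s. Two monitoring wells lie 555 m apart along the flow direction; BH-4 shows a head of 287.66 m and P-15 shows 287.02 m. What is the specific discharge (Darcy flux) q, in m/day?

0.296

Convert K: 0.00297 m/s × 86400 = 256.6 m/day.
Hydraulic gradient i = (287.66 − 287.02) / 555 = 0.64 / 555 = 0.001153.
Specific discharge q = K · i = 256.6 × 0.001153 = 0.2959 m/day.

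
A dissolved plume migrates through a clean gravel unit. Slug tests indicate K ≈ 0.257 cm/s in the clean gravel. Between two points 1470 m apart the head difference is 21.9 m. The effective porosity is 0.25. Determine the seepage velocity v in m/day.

Convert K: 0.257 cm/s × 864 = 222.0 m/day.
Hydraulic gradient i = Δh / L = 21.9 / 1470 = 0.01490.
Darcy flux q = K · i = 222.0 × 0.01490 = 3.308 m/day.
Seepage velocity v = q / n_e = 3.308 / 0.25 = 13.23 m/day.

13.2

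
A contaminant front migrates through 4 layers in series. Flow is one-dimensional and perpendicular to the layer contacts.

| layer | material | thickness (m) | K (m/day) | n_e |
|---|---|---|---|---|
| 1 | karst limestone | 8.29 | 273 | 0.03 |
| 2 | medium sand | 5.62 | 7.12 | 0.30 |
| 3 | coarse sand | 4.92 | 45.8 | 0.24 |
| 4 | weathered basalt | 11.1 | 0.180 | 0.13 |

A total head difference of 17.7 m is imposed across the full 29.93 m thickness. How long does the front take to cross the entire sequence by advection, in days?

16.1

With flow normal to the layers, continuity requires the same specific discharge q through every layer.
Σ(b_i/K_i) = 8.29/273 + 5.62/7.12 + 4.92/45.8 + 11.1/0.180 = 62.59 d.
q = Δh / Σ(b_i/K_i) = 17.7 / 62.59 = 0.2828 m/day.
In each layer the seepage velocity is v_i = q/n_i, so the layer transit time is t_i = b_i·n_i / q:
  layer 1 (karst limestone): t_1 = 8.29 × 0.03 / 0.2828 = 0.8795 d
  layer 2 (medium sand): t_2 = 5.62 × 0.30 / 0.2828 = 5.962 d
  layer 3 (coarse sand): t_3 = 4.92 × 0.24 / 0.2828 = 4.176 d
  layer 4 (weathered basalt): t_4 = 11.1 × 0.13 / 0.2828 = 5.103 d
Total t = Σ t_i = 16.12 days.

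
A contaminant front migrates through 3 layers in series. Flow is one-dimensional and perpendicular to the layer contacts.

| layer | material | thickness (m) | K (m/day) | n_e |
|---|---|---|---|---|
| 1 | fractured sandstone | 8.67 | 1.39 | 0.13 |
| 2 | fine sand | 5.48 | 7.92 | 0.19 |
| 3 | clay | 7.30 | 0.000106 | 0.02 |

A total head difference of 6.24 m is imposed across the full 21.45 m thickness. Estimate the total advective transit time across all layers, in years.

With flow normal to the layers, continuity requires the same specific discharge q through every layer.
Σ(b_i/K_i) = 8.67/1.39 + 5.48/7.92 + 7.30/0.000106 = 68875 d.
q = Δh / Σ(b_i/K_i) = 6.24 / 68875 = 9.060e-05 m/day.
In each layer the seepage velocity is v_i = q/n_i, so the layer transit time is t_i = b_i·n_i / q:
  layer 1 (fractured sandstone): t_1 = 8.67 × 0.13 / 9.060e-05 = 12441 d
  layer 2 (fine sand): t_2 = 5.48 × 0.19 / 9.060e-05 = 11492 d
  layer 3 (clay): t_3 = 7.30 × 0.02 / 9.060e-05 = 1611 d
Total t = Σ t_i = 25544 days = 69.94 years.

69.9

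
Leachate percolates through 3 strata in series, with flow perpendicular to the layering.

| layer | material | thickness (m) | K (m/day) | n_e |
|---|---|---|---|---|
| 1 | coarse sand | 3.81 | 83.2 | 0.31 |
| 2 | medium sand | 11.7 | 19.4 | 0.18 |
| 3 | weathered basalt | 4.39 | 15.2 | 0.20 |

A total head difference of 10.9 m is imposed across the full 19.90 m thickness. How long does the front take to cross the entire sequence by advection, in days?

0.358

With flow normal to the layers, continuity requires the same specific discharge q through every layer.
Σ(b_i/K_i) = 3.81/83.2 + 11.7/19.4 + 4.39/15.2 = 0.9377 d.
q = Δh / Σ(b_i/K_i) = 10.9 / 0.9377 = 11.62 m/day.
In each layer the seepage velocity is v_i = q/n_i, so the layer transit time is t_i = b_i·n_i / q:
  layer 1 (coarse sand): t_1 = 3.81 × 0.31 / 11.62 = 0.1016 d
  layer 2 (medium sand): t_2 = 11.7 × 0.18 / 11.62 = 0.1812 d
  layer 3 (weathered basalt): t_3 = 4.39 × 0.20 / 11.62 = 0.07553 d
Total t = Σ t_i = 0.3583 days.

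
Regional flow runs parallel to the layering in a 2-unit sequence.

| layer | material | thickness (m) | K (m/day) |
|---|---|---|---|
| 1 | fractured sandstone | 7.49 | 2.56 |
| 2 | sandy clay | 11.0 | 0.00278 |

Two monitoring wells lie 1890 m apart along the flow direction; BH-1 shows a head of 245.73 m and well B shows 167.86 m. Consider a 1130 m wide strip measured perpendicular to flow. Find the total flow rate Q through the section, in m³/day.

894

Flow is parallel to layering, so each bed carries its own Darcy discharge and the transmissivities add.
Σ(K_i·b_i) = 2.56×7.49 + 0.00278×11.0 = 19.20 m²/day.
Hydraulic gradient i = (245.73 − 167.86) / 1890 = 77.87 / 1890 = 0.04120.
Q = Σ(K_i·b_i) · W · i = 19.20 × 1130 × 0.04120 = 894.1 m³/day.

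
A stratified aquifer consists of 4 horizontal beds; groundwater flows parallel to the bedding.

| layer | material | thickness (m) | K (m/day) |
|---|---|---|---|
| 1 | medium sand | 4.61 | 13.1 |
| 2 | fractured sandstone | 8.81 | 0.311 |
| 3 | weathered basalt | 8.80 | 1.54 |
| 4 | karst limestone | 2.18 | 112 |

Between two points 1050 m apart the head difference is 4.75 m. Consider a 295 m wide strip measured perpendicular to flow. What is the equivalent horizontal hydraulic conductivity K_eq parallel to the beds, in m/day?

13.1

Flow is parallel to layering, so each bed carries its own Darcy discharge and the transmissivities add.
Σ(K_i·b_i) = 13.1×4.61 + 0.311×8.81 + 1.54×8.80 + 112×2.18 = 320.8 m²/day.
Total thickness b = 24.40 m, so K_eq = Σ(K_i·b_i)/b = 13.15 m/day.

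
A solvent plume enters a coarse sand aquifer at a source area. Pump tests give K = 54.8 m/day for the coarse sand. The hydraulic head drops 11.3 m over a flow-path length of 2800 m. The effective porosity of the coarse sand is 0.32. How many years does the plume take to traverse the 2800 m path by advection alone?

11.1

Hydraulic gradient i = Δh / L = 11.3 / 2800 = 0.004036.
Darcy flux q = K · i = 54.80 × 0.004036 = 0.2212 m/day.
Seepage velocity v = q / n_e = 0.2212 / 0.32 = 0.6911 m/day.
Travel time t = L / v = 2800 / 0.6911 = 4051 days = 11.09 years.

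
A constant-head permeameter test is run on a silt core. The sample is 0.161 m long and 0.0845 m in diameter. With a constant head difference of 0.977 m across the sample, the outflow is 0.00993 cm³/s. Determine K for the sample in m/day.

0.0252

Cross-sectional area A = π·(d/2)² = π × (0.0845/2)² = 0.005608 m².
Convert discharge: 0.00993 cm³/s = 9.930e-09 m³/s.
Darcy's law rearranged: K = Q·L / (A·Δh) = 9.930e-09 × 0.161 / (0.005608 × 0.977) = 2.918e-07 m/s = 0.02521 m/day.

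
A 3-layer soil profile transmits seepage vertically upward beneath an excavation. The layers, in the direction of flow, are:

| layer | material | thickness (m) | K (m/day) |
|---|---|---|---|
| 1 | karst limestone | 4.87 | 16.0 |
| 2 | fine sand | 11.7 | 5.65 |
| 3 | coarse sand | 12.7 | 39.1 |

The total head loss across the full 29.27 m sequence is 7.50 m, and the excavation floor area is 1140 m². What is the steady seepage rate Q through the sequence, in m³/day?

Flow is perpendicular to layering, so the layers act in series and the equivalent K is the thickness-weighted harmonic mean.
Total thickness L = 4.87 + 11.7 + 12.7 = 29.27 m.
Σ(b_i/K_i) = 4.87/16.0 + 11.7/5.65 + 12.7/39.1 = 2.700 d.
K_eq = L / Σ(b_i/K_i) = 29.27 / 2.700 = 10.84 m/day.
Q = K_eq · A · (Δh/L) = 10.84 × 1140 × (7.50/29.27) = 3167 m³/day.

3170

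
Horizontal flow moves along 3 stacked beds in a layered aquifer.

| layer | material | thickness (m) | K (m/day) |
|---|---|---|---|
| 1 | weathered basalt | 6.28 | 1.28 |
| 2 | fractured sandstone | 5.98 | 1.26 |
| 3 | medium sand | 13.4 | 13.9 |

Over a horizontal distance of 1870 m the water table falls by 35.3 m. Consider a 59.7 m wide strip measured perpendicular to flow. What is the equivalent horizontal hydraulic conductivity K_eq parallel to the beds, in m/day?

Flow is parallel to layering, so each bed carries its own Darcy discharge and the transmissivities add.
Σ(K_i·b_i) = 1.28×6.28 + 1.26×5.98 + 13.9×13.4 = 201.8 m²/day.
Total thickness b = 25.66 m, so K_eq = Σ(K_i·b_i)/b = 7.866 m/day.

7.87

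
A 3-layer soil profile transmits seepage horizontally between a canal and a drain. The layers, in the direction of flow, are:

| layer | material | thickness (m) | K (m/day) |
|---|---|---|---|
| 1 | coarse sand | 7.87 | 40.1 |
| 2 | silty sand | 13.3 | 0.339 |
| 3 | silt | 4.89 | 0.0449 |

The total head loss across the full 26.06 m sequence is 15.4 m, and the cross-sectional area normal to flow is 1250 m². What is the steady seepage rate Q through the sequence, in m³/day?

130

Flow is perpendicular to layering, so the layers act in series and the equivalent K is the thickness-weighted harmonic mean.
Total thickness L = 7.87 + 13.3 + 4.89 = 26.06 m.
Σ(b_i/K_i) = 7.87/40.1 + 13.3/0.339 + 4.89/0.0449 = 148.3 d.
K_eq = L / Σ(b_i/K_i) = 26.06 / 148.3 = 0.1757 m/day.
Q = K_eq · A · (Δh/L) = 0.1757 × 1250 × (15.4/26.06) = 129.8 m³/day.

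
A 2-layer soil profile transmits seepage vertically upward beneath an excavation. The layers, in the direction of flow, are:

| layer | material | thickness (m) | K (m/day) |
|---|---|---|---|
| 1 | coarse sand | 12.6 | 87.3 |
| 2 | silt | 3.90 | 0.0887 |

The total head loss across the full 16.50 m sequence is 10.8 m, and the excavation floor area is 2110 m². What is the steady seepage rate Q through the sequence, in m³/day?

Flow is perpendicular to layering, so the layers act in series and the equivalent K is the thickness-weighted harmonic mean.
Total thickness L = 12.6 + 3.90 = 16.50 m.
Σ(b_i/K_i) = 12.6/87.3 + 3.90/0.0887 = 44.11 d.
K_eq = L / Σ(b_i/K_i) = 16.50 / 44.11 = 0.3740 m/day.
Q = K_eq · A · (Δh/L) = 0.3740 × 2110 × (10.8/16.50) = 516.6 m³/day.

517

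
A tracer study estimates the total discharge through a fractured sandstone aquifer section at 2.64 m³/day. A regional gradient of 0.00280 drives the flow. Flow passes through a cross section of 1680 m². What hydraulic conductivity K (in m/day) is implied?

Hydraulic gradient i = 0.00280.
From Q = K·A·i, K = Q / (A·i) = 2.64 / (1680 × 0.002800) = 0.5612 m/day.

0.561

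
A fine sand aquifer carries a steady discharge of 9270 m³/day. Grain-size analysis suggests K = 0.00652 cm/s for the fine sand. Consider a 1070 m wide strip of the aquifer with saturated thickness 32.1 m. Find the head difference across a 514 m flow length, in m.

24.6

Convert K: 0.00652 cm/s × 864 = 5.633 m/day.
Cross-sectional area A = 1070 × 32.1 = 34347 m².
From Q = K·A·i, i = Q / (K·A) = 9270 / (5.633 × 34347) = 0.04791.
Head loss Δh = i · L = 0.04791 × 514 = 24.63 m.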